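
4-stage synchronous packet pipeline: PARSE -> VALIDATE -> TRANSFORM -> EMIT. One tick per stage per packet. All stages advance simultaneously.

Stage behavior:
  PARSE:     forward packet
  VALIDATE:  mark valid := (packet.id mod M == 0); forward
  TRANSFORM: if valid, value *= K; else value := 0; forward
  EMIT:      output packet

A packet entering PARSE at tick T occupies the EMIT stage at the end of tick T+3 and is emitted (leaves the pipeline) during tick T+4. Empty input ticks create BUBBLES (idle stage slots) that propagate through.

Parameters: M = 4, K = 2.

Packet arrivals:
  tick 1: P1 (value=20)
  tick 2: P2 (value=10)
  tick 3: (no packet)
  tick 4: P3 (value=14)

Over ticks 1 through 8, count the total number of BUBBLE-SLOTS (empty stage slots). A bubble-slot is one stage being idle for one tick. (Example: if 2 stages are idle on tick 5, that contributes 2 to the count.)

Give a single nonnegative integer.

Answer: 20

Derivation:
Tick 1: [PARSE:P1(v=20,ok=F), VALIDATE:-, TRANSFORM:-, EMIT:-] out:-; bubbles=3
Tick 2: [PARSE:P2(v=10,ok=F), VALIDATE:P1(v=20,ok=F), TRANSFORM:-, EMIT:-] out:-; bubbles=2
Tick 3: [PARSE:-, VALIDATE:P2(v=10,ok=F), TRANSFORM:P1(v=0,ok=F), EMIT:-] out:-; bubbles=2
Tick 4: [PARSE:P3(v=14,ok=F), VALIDATE:-, TRANSFORM:P2(v=0,ok=F), EMIT:P1(v=0,ok=F)] out:-; bubbles=1
Tick 5: [PARSE:-, VALIDATE:P3(v=14,ok=F), TRANSFORM:-, EMIT:P2(v=0,ok=F)] out:P1(v=0); bubbles=2
Tick 6: [PARSE:-, VALIDATE:-, TRANSFORM:P3(v=0,ok=F), EMIT:-] out:P2(v=0); bubbles=3
Tick 7: [PARSE:-, VALIDATE:-, TRANSFORM:-, EMIT:P3(v=0,ok=F)] out:-; bubbles=3
Tick 8: [PARSE:-, VALIDATE:-, TRANSFORM:-, EMIT:-] out:P3(v=0); bubbles=4
Total bubble-slots: 20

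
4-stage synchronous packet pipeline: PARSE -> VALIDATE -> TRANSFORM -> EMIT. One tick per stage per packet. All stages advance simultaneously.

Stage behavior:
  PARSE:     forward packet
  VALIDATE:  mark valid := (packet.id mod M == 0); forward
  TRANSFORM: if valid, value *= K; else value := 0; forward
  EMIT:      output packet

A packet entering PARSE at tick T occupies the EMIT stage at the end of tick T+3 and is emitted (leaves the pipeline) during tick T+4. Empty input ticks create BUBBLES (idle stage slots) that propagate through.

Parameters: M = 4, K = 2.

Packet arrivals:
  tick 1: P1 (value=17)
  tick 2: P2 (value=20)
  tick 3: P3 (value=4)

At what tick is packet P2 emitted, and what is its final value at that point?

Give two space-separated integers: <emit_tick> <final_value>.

Answer: 6 0

Derivation:
Tick 1: [PARSE:P1(v=17,ok=F), VALIDATE:-, TRANSFORM:-, EMIT:-] out:-; in:P1
Tick 2: [PARSE:P2(v=20,ok=F), VALIDATE:P1(v=17,ok=F), TRANSFORM:-, EMIT:-] out:-; in:P2
Tick 3: [PARSE:P3(v=4,ok=F), VALIDATE:P2(v=20,ok=F), TRANSFORM:P1(v=0,ok=F), EMIT:-] out:-; in:P3
Tick 4: [PARSE:-, VALIDATE:P3(v=4,ok=F), TRANSFORM:P2(v=0,ok=F), EMIT:P1(v=0,ok=F)] out:-; in:-
Tick 5: [PARSE:-, VALIDATE:-, TRANSFORM:P3(v=0,ok=F), EMIT:P2(v=0,ok=F)] out:P1(v=0); in:-
Tick 6: [PARSE:-, VALIDATE:-, TRANSFORM:-, EMIT:P3(v=0,ok=F)] out:P2(v=0); in:-
Tick 7: [PARSE:-, VALIDATE:-, TRANSFORM:-, EMIT:-] out:P3(v=0); in:-
P2: arrives tick 2, valid=False (id=2, id%4=2), emit tick 6, final value 0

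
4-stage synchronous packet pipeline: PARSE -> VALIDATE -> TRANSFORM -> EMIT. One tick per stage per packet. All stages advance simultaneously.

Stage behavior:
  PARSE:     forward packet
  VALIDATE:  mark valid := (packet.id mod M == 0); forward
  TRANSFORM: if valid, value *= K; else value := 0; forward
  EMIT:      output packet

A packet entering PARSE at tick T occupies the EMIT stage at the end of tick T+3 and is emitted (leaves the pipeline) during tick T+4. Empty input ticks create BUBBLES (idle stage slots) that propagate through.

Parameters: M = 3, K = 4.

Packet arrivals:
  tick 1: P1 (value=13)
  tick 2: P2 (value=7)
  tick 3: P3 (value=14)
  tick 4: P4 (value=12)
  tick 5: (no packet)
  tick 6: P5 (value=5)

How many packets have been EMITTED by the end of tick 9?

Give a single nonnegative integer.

Tick 1: [PARSE:P1(v=13,ok=F), VALIDATE:-, TRANSFORM:-, EMIT:-] out:-; in:P1
Tick 2: [PARSE:P2(v=7,ok=F), VALIDATE:P1(v=13,ok=F), TRANSFORM:-, EMIT:-] out:-; in:P2
Tick 3: [PARSE:P3(v=14,ok=F), VALIDATE:P2(v=7,ok=F), TRANSFORM:P1(v=0,ok=F), EMIT:-] out:-; in:P3
Tick 4: [PARSE:P4(v=12,ok=F), VALIDATE:P3(v=14,ok=T), TRANSFORM:P2(v=0,ok=F), EMIT:P1(v=0,ok=F)] out:-; in:P4
Tick 5: [PARSE:-, VALIDATE:P4(v=12,ok=F), TRANSFORM:P3(v=56,ok=T), EMIT:P2(v=0,ok=F)] out:P1(v=0); in:-
Tick 6: [PARSE:P5(v=5,ok=F), VALIDATE:-, TRANSFORM:P4(v=0,ok=F), EMIT:P3(v=56,ok=T)] out:P2(v=0); in:P5
Tick 7: [PARSE:-, VALIDATE:P5(v=5,ok=F), TRANSFORM:-, EMIT:P4(v=0,ok=F)] out:P3(v=56); in:-
Tick 8: [PARSE:-, VALIDATE:-, TRANSFORM:P5(v=0,ok=F), EMIT:-] out:P4(v=0); in:-
Tick 9: [PARSE:-, VALIDATE:-, TRANSFORM:-, EMIT:P5(v=0,ok=F)] out:-; in:-
Emitted by tick 9: ['P1', 'P2', 'P3', 'P4']

Answer: 4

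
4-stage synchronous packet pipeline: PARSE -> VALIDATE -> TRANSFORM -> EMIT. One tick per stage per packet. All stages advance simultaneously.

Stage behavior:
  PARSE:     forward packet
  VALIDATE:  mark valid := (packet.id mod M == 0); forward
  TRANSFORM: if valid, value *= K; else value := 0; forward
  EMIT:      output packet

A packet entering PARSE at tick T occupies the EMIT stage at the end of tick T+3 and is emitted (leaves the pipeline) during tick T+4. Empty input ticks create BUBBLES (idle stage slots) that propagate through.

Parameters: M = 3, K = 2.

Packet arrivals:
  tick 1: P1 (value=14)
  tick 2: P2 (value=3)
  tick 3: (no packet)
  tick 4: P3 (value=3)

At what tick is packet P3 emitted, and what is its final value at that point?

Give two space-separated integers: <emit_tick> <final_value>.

Tick 1: [PARSE:P1(v=14,ok=F), VALIDATE:-, TRANSFORM:-, EMIT:-] out:-; in:P1
Tick 2: [PARSE:P2(v=3,ok=F), VALIDATE:P1(v=14,ok=F), TRANSFORM:-, EMIT:-] out:-; in:P2
Tick 3: [PARSE:-, VALIDATE:P2(v=3,ok=F), TRANSFORM:P1(v=0,ok=F), EMIT:-] out:-; in:-
Tick 4: [PARSE:P3(v=3,ok=F), VALIDATE:-, TRANSFORM:P2(v=0,ok=F), EMIT:P1(v=0,ok=F)] out:-; in:P3
Tick 5: [PARSE:-, VALIDATE:P3(v=3,ok=T), TRANSFORM:-, EMIT:P2(v=0,ok=F)] out:P1(v=0); in:-
Tick 6: [PARSE:-, VALIDATE:-, TRANSFORM:P3(v=6,ok=T), EMIT:-] out:P2(v=0); in:-
Tick 7: [PARSE:-, VALIDATE:-, TRANSFORM:-, EMIT:P3(v=6,ok=T)] out:-; in:-
Tick 8: [PARSE:-, VALIDATE:-, TRANSFORM:-, EMIT:-] out:P3(v=6); in:-
P3: arrives tick 4, valid=True (id=3, id%3=0), emit tick 8, final value 6

Answer: 8 6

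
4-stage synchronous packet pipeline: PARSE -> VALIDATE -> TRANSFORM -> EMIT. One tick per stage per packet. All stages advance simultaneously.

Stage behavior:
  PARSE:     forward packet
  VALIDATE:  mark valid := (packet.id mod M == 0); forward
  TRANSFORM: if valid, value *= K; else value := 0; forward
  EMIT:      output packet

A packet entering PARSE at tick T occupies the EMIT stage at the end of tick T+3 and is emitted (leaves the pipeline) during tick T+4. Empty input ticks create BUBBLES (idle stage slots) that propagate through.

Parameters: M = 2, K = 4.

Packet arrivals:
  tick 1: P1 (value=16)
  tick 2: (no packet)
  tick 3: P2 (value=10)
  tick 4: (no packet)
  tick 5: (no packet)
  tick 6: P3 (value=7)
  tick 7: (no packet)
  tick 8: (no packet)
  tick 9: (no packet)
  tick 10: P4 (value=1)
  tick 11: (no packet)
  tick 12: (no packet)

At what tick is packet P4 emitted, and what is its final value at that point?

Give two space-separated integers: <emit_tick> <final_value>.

Tick 1: [PARSE:P1(v=16,ok=F), VALIDATE:-, TRANSFORM:-, EMIT:-] out:-; in:P1
Tick 2: [PARSE:-, VALIDATE:P1(v=16,ok=F), TRANSFORM:-, EMIT:-] out:-; in:-
Tick 3: [PARSE:P2(v=10,ok=F), VALIDATE:-, TRANSFORM:P1(v=0,ok=F), EMIT:-] out:-; in:P2
Tick 4: [PARSE:-, VALIDATE:P2(v=10,ok=T), TRANSFORM:-, EMIT:P1(v=0,ok=F)] out:-; in:-
Tick 5: [PARSE:-, VALIDATE:-, TRANSFORM:P2(v=40,ok=T), EMIT:-] out:P1(v=0); in:-
Tick 6: [PARSE:P3(v=7,ok=F), VALIDATE:-, TRANSFORM:-, EMIT:P2(v=40,ok=T)] out:-; in:P3
Tick 7: [PARSE:-, VALIDATE:P3(v=7,ok=F), TRANSFORM:-, EMIT:-] out:P2(v=40); in:-
Tick 8: [PARSE:-, VALIDATE:-, TRANSFORM:P3(v=0,ok=F), EMIT:-] out:-; in:-
Tick 9: [PARSE:-, VALIDATE:-, TRANSFORM:-, EMIT:P3(v=0,ok=F)] out:-; in:-
Tick 10: [PARSE:P4(v=1,ok=F), VALIDATE:-, TRANSFORM:-, EMIT:-] out:P3(v=0); in:P4
Tick 11: [PARSE:-, VALIDATE:P4(v=1,ok=T), TRANSFORM:-, EMIT:-] out:-; in:-
Tick 12: [PARSE:-, VALIDATE:-, TRANSFORM:P4(v=4,ok=T), EMIT:-] out:-; in:-
Tick 13: [PARSE:-, VALIDATE:-, TRANSFORM:-, EMIT:P4(v=4,ok=T)] out:-; in:-
Tick 14: [PARSE:-, VALIDATE:-, TRANSFORM:-, EMIT:-] out:P4(v=4); in:-
Tick 15: [PARSE:-, VALIDATE:-, TRANSFORM:-, EMIT:-] out:-; in:-
Tick 16: [PARSE:-, VALIDATE:-, TRANSFORM:-, EMIT:-] out:-; in:-
P4: arrives tick 10, valid=True (id=4, id%2=0), emit tick 14, final value 4

Answer: 14 4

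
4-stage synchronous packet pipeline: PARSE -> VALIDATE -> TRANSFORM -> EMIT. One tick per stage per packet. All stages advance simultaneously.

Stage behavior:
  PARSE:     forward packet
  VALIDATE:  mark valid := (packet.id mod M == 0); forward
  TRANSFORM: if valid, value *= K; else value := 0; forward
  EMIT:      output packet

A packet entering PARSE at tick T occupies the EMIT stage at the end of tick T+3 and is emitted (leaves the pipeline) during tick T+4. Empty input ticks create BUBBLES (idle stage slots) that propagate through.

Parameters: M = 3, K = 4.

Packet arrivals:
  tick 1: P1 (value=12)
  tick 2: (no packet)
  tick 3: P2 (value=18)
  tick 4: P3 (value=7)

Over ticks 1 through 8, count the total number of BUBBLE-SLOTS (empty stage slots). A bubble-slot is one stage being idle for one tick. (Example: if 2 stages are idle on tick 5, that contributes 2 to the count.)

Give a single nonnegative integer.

Tick 1: [PARSE:P1(v=12,ok=F), VALIDATE:-, TRANSFORM:-, EMIT:-] out:-; bubbles=3
Tick 2: [PARSE:-, VALIDATE:P1(v=12,ok=F), TRANSFORM:-, EMIT:-] out:-; bubbles=3
Tick 3: [PARSE:P2(v=18,ok=F), VALIDATE:-, TRANSFORM:P1(v=0,ok=F), EMIT:-] out:-; bubbles=2
Tick 4: [PARSE:P3(v=7,ok=F), VALIDATE:P2(v=18,ok=F), TRANSFORM:-, EMIT:P1(v=0,ok=F)] out:-; bubbles=1
Tick 5: [PARSE:-, VALIDATE:P3(v=7,ok=T), TRANSFORM:P2(v=0,ok=F), EMIT:-] out:P1(v=0); bubbles=2
Tick 6: [PARSE:-, VALIDATE:-, TRANSFORM:P3(v=28,ok=T), EMIT:P2(v=0,ok=F)] out:-; bubbles=2
Tick 7: [PARSE:-, VALIDATE:-, TRANSFORM:-, EMIT:P3(v=28,ok=T)] out:P2(v=0); bubbles=3
Tick 8: [PARSE:-, VALIDATE:-, TRANSFORM:-, EMIT:-] out:P3(v=28); bubbles=4
Total bubble-slots: 20

Answer: 20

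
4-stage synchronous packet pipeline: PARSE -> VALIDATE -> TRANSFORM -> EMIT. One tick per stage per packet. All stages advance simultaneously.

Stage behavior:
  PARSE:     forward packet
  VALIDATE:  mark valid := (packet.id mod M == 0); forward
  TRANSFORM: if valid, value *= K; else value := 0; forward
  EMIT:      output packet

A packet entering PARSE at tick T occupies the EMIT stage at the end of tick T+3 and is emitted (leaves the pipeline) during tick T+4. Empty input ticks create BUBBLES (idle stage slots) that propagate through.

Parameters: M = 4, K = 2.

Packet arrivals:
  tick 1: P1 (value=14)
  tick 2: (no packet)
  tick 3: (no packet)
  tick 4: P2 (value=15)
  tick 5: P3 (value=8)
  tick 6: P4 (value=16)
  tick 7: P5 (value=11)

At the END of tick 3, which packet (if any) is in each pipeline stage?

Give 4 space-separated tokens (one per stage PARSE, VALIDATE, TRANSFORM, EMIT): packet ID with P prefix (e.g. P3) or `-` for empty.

Tick 1: [PARSE:P1(v=14,ok=F), VALIDATE:-, TRANSFORM:-, EMIT:-] out:-; in:P1
Tick 2: [PARSE:-, VALIDATE:P1(v=14,ok=F), TRANSFORM:-, EMIT:-] out:-; in:-
Tick 3: [PARSE:-, VALIDATE:-, TRANSFORM:P1(v=0,ok=F), EMIT:-] out:-; in:-
At end of tick 3: ['-', '-', 'P1', '-']

Answer: - - P1 -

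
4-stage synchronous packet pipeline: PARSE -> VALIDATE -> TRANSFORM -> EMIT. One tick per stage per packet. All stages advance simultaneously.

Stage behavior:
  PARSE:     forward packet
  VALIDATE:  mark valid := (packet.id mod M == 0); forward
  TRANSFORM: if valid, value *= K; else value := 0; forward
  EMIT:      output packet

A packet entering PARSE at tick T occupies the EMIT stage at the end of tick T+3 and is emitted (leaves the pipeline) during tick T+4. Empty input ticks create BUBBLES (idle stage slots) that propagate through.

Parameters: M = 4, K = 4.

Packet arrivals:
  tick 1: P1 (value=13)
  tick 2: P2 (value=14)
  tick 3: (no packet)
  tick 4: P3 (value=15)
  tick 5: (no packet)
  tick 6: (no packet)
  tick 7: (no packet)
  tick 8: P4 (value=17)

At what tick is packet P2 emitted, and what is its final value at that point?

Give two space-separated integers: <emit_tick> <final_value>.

Tick 1: [PARSE:P1(v=13,ok=F), VALIDATE:-, TRANSFORM:-, EMIT:-] out:-; in:P1
Tick 2: [PARSE:P2(v=14,ok=F), VALIDATE:P1(v=13,ok=F), TRANSFORM:-, EMIT:-] out:-; in:P2
Tick 3: [PARSE:-, VALIDATE:P2(v=14,ok=F), TRANSFORM:P1(v=0,ok=F), EMIT:-] out:-; in:-
Tick 4: [PARSE:P3(v=15,ok=F), VALIDATE:-, TRANSFORM:P2(v=0,ok=F), EMIT:P1(v=0,ok=F)] out:-; in:P3
Tick 5: [PARSE:-, VALIDATE:P3(v=15,ok=F), TRANSFORM:-, EMIT:P2(v=0,ok=F)] out:P1(v=0); in:-
Tick 6: [PARSE:-, VALIDATE:-, TRANSFORM:P3(v=0,ok=F), EMIT:-] out:P2(v=0); in:-
Tick 7: [PARSE:-, VALIDATE:-, TRANSFORM:-, EMIT:P3(v=0,ok=F)] out:-; in:-
Tick 8: [PARSE:P4(v=17,ok=F), VALIDATE:-, TRANSFORM:-, EMIT:-] out:P3(v=0); in:P4
Tick 9: [PARSE:-, VALIDATE:P4(v=17,ok=T), TRANSFORM:-, EMIT:-] out:-; in:-
Tick 10: [PARSE:-, VALIDATE:-, TRANSFORM:P4(v=68,ok=T), EMIT:-] out:-; in:-
Tick 11: [PARSE:-, VALIDATE:-, TRANSFORM:-, EMIT:P4(v=68,ok=T)] out:-; in:-
Tick 12: [PARSE:-, VALIDATE:-, TRANSFORM:-, EMIT:-] out:P4(v=68); in:-
P2: arrives tick 2, valid=False (id=2, id%4=2), emit tick 6, final value 0

Answer: 6 0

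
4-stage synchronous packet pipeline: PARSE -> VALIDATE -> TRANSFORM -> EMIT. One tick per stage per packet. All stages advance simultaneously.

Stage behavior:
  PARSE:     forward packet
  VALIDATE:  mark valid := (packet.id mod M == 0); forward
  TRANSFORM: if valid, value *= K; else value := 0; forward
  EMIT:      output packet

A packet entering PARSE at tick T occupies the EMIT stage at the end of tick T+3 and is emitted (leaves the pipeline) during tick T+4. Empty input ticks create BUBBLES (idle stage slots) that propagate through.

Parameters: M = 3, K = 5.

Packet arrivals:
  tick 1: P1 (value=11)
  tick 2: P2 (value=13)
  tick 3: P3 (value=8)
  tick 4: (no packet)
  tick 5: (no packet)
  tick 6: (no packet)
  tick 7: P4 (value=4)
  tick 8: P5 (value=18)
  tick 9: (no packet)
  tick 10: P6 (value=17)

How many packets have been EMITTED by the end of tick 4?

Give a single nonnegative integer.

Tick 1: [PARSE:P1(v=11,ok=F), VALIDATE:-, TRANSFORM:-, EMIT:-] out:-; in:P1
Tick 2: [PARSE:P2(v=13,ok=F), VALIDATE:P1(v=11,ok=F), TRANSFORM:-, EMIT:-] out:-; in:P2
Tick 3: [PARSE:P3(v=8,ok=F), VALIDATE:P2(v=13,ok=F), TRANSFORM:P1(v=0,ok=F), EMIT:-] out:-; in:P3
Tick 4: [PARSE:-, VALIDATE:P3(v=8,ok=T), TRANSFORM:P2(v=0,ok=F), EMIT:P1(v=0,ok=F)] out:-; in:-
Emitted by tick 4: []

Answer: 0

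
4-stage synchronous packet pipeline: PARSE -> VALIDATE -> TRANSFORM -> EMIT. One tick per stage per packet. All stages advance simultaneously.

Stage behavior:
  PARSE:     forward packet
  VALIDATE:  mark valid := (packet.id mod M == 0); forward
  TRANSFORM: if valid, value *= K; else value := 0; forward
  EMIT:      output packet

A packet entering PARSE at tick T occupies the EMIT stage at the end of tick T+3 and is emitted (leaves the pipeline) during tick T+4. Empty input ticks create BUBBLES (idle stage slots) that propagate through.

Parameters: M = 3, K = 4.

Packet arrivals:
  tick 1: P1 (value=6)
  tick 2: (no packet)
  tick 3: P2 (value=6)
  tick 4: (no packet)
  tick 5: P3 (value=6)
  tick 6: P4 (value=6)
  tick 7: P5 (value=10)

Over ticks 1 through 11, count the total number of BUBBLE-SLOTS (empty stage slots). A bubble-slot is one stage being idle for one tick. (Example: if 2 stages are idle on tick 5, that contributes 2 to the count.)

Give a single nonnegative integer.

Answer: 24

Derivation:
Tick 1: [PARSE:P1(v=6,ok=F), VALIDATE:-, TRANSFORM:-, EMIT:-] out:-; bubbles=3
Tick 2: [PARSE:-, VALIDATE:P1(v=6,ok=F), TRANSFORM:-, EMIT:-] out:-; bubbles=3
Tick 3: [PARSE:P2(v=6,ok=F), VALIDATE:-, TRANSFORM:P1(v=0,ok=F), EMIT:-] out:-; bubbles=2
Tick 4: [PARSE:-, VALIDATE:P2(v=6,ok=F), TRANSFORM:-, EMIT:P1(v=0,ok=F)] out:-; bubbles=2
Tick 5: [PARSE:P3(v=6,ok=F), VALIDATE:-, TRANSFORM:P2(v=0,ok=F), EMIT:-] out:P1(v=0); bubbles=2
Tick 6: [PARSE:P4(v=6,ok=F), VALIDATE:P3(v=6,ok=T), TRANSFORM:-, EMIT:P2(v=0,ok=F)] out:-; bubbles=1
Tick 7: [PARSE:P5(v=10,ok=F), VALIDATE:P4(v=6,ok=F), TRANSFORM:P3(v=24,ok=T), EMIT:-] out:P2(v=0); bubbles=1
Tick 8: [PARSE:-, VALIDATE:P5(v=10,ok=F), TRANSFORM:P4(v=0,ok=F), EMIT:P3(v=24,ok=T)] out:-; bubbles=1
Tick 9: [PARSE:-, VALIDATE:-, TRANSFORM:P5(v=0,ok=F), EMIT:P4(v=0,ok=F)] out:P3(v=24); bubbles=2
Tick 10: [PARSE:-, VALIDATE:-, TRANSFORM:-, EMIT:P5(v=0,ok=F)] out:P4(v=0); bubbles=3
Tick 11: [PARSE:-, VALIDATE:-, TRANSFORM:-, EMIT:-] out:P5(v=0); bubbles=4
Total bubble-slots: 24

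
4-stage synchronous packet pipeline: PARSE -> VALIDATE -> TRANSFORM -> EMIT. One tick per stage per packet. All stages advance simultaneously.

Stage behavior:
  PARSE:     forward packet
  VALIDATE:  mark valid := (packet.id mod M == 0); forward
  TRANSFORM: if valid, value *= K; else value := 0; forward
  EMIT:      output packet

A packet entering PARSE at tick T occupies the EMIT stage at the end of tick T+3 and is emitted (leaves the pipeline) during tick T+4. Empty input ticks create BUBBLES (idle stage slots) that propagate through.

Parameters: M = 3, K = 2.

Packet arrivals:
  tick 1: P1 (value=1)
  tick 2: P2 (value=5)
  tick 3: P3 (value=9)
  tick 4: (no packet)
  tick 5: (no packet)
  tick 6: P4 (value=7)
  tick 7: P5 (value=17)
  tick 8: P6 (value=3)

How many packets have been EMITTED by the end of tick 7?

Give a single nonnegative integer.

Tick 1: [PARSE:P1(v=1,ok=F), VALIDATE:-, TRANSFORM:-, EMIT:-] out:-; in:P1
Tick 2: [PARSE:P2(v=5,ok=F), VALIDATE:P1(v=1,ok=F), TRANSFORM:-, EMIT:-] out:-; in:P2
Tick 3: [PARSE:P3(v=9,ok=F), VALIDATE:P2(v=5,ok=F), TRANSFORM:P1(v=0,ok=F), EMIT:-] out:-; in:P3
Tick 4: [PARSE:-, VALIDATE:P3(v=9,ok=T), TRANSFORM:P2(v=0,ok=F), EMIT:P1(v=0,ok=F)] out:-; in:-
Tick 5: [PARSE:-, VALIDATE:-, TRANSFORM:P3(v=18,ok=T), EMIT:P2(v=0,ok=F)] out:P1(v=0); in:-
Tick 6: [PARSE:P4(v=7,ok=F), VALIDATE:-, TRANSFORM:-, EMIT:P3(v=18,ok=T)] out:P2(v=0); in:P4
Tick 7: [PARSE:P5(v=17,ok=F), VALIDATE:P4(v=7,ok=F), TRANSFORM:-, EMIT:-] out:P3(v=18); in:P5
Emitted by tick 7: ['P1', 'P2', 'P3']

Answer: 3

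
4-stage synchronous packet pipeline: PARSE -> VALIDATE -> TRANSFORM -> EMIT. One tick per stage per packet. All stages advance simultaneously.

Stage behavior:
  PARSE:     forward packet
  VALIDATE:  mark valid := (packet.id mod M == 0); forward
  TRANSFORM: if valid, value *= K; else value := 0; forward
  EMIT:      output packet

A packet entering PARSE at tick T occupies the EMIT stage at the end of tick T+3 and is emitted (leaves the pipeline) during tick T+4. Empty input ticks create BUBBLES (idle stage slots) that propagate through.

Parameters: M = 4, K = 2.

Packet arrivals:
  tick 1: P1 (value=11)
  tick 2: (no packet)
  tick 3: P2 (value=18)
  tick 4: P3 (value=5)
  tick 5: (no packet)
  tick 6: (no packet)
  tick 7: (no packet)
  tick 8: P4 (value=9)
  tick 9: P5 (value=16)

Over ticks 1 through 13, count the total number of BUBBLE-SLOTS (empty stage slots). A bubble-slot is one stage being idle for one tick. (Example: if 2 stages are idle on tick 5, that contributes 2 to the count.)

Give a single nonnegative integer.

Tick 1: [PARSE:P1(v=11,ok=F), VALIDATE:-, TRANSFORM:-, EMIT:-] out:-; bubbles=3
Tick 2: [PARSE:-, VALIDATE:P1(v=11,ok=F), TRANSFORM:-, EMIT:-] out:-; bubbles=3
Tick 3: [PARSE:P2(v=18,ok=F), VALIDATE:-, TRANSFORM:P1(v=0,ok=F), EMIT:-] out:-; bubbles=2
Tick 4: [PARSE:P3(v=5,ok=F), VALIDATE:P2(v=18,ok=F), TRANSFORM:-, EMIT:P1(v=0,ok=F)] out:-; bubbles=1
Tick 5: [PARSE:-, VALIDATE:P3(v=5,ok=F), TRANSFORM:P2(v=0,ok=F), EMIT:-] out:P1(v=0); bubbles=2
Tick 6: [PARSE:-, VALIDATE:-, TRANSFORM:P3(v=0,ok=F), EMIT:P2(v=0,ok=F)] out:-; bubbles=2
Tick 7: [PARSE:-, VALIDATE:-, TRANSFORM:-, EMIT:P3(v=0,ok=F)] out:P2(v=0); bubbles=3
Tick 8: [PARSE:P4(v=9,ok=F), VALIDATE:-, TRANSFORM:-, EMIT:-] out:P3(v=0); bubbles=3
Tick 9: [PARSE:P5(v=16,ok=F), VALIDATE:P4(v=9,ok=T), TRANSFORM:-, EMIT:-] out:-; bubbles=2
Tick 10: [PARSE:-, VALIDATE:P5(v=16,ok=F), TRANSFORM:P4(v=18,ok=T), EMIT:-] out:-; bubbles=2
Tick 11: [PARSE:-, VALIDATE:-, TRANSFORM:P5(v=0,ok=F), EMIT:P4(v=18,ok=T)] out:-; bubbles=2
Tick 12: [PARSE:-, VALIDATE:-, TRANSFORM:-, EMIT:P5(v=0,ok=F)] out:P4(v=18); bubbles=3
Tick 13: [PARSE:-, VALIDATE:-, TRANSFORM:-, EMIT:-] out:P5(v=0); bubbles=4
Total bubble-slots: 32

Answer: 32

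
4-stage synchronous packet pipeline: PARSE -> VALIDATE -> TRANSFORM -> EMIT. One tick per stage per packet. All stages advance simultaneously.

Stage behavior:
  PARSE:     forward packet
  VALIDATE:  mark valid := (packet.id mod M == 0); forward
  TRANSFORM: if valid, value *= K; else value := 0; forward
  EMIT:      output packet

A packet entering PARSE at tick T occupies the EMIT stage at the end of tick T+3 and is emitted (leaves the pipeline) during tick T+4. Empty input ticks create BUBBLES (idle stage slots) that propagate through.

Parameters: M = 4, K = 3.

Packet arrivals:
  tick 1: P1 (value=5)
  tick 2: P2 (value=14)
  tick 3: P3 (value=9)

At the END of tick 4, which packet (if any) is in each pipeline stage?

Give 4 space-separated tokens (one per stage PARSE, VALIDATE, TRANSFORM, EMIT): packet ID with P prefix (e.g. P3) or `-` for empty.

Tick 1: [PARSE:P1(v=5,ok=F), VALIDATE:-, TRANSFORM:-, EMIT:-] out:-; in:P1
Tick 2: [PARSE:P2(v=14,ok=F), VALIDATE:P1(v=5,ok=F), TRANSFORM:-, EMIT:-] out:-; in:P2
Tick 3: [PARSE:P3(v=9,ok=F), VALIDATE:P2(v=14,ok=F), TRANSFORM:P1(v=0,ok=F), EMIT:-] out:-; in:P3
Tick 4: [PARSE:-, VALIDATE:P3(v=9,ok=F), TRANSFORM:P2(v=0,ok=F), EMIT:P1(v=0,ok=F)] out:-; in:-
At end of tick 4: ['-', 'P3', 'P2', 'P1']

Answer: - P3 P2 P1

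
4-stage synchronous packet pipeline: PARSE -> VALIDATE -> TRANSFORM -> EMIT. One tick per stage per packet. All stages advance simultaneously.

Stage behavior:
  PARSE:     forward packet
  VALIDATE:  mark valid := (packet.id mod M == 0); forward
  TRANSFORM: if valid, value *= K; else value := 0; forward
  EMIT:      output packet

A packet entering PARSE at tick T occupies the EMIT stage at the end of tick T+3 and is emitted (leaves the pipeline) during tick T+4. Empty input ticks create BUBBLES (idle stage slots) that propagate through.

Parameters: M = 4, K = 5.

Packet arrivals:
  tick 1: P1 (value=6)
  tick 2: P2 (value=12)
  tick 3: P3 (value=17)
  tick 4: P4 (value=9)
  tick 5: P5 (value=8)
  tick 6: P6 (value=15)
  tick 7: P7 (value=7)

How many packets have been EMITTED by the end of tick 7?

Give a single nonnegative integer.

Answer: 3

Derivation:
Tick 1: [PARSE:P1(v=6,ok=F), VALIDATE:-, TRANSFORM:-, EMIT:-] out:-; in:P1
Tick 2: [PARSE:P2(v=12,ok=F), VALIDATE:P1(v=6,ok=F), TRANSFORM:-, EMIT:-] out:-; in:P2
Tick 3: [PARSE:P3(v=17,ok=F), VALIDATE:P2(v=12,ok=F), TRANSFORM:P1(v=0,ok=F), EMIT:-] out:-; in:P3
Tick 4: [PARSE:P4(v=9,ok=F), VALIDATE:P3(v=17,ok=F), TRANSFORM:P2(v=0,ok=F), EMIT:P1(v=0,ok=F)] out:-; in:P4
Tick 5: [PARSE:P5(v=8,ok=F), VALIDATE:P4(v=9,ok=T), TRANSFORM:P3(v=0,ok=F), EMIT:P2(v=0,ok=F)] out:P1(v=0); in:P5
Tick 6: [PARSE:P6(v=15,ok=F), VALIDATE:P5(v=8,ok=F), TRANSFORM:P4(v=45,ok=T), EMIT:P3(v=0,ok=F)] out:P2(v=0); in:P6
Tick 7: [PARSE:P7(v=7,ok=F), VALIDATE:P6(v=15,ok=F), TRANSFORM:P5(v=0,ok=F), EMIT:P4(v=45,ok=T)] out:P3(v=0); in:P7
Emitted by tick 7: ['P1', 'P2', 'P3']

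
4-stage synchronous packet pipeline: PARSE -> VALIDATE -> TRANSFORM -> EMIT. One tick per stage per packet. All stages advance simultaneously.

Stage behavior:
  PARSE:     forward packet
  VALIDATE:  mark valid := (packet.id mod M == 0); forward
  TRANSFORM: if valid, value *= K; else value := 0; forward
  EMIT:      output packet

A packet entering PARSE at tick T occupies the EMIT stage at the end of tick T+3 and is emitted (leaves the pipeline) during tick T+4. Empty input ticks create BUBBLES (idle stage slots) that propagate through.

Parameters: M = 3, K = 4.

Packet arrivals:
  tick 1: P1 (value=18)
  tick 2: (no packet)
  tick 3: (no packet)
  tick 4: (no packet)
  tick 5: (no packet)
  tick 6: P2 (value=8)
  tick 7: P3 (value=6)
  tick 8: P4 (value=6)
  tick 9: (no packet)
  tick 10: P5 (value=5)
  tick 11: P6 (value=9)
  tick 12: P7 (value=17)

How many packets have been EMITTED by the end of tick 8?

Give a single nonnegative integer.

Tick 1: [PARSE:P1(v=18,ok=F), VALIDATE:-, TRANSFORM:-, EMIT:-] out:-; in:P1
Tick 2: [PARSE:-, VALIDATE:P1(v=18,ok=F), TRANSFORM:-, EMIT:-] out:-; in:-
Tick 3: [PARSE:-, VALIDATE:-, TRANSFORM:P1(v=0,ok=F), EMIT:-] out:-; in:-
Tick 4: [PARSE:-, VALIDATE:-, TRANSFORM:-, EMIT:P1(v=0,ok=F)] out:-; in:-
Tick 5: [PARSE:-, VALIDATE:-, TRANSFORM:-, EMIT:-] out:P1(v=0); in:-
Tick 6: [PARSE:P2(v=8,ok=F), VALIDATE:-, TRANSFORM:-, EMIT:-] out:-; in:P2
Tick 7: [PARSE:P3(v=6,ok=F), VALIDATE:P2(v=8,ok=F), TRANSFORM:-, EMIT:-] out:-; in:P3
Tick 8: [PARSE:P4(v=6,ok=F), VALIDATE:P3(v=6,ok=T), TRANSFORM:P2(v=0,ok=F), EMIT:-] out:-; in:P4
Emitted by tick 8: ['P1']

Answer: 1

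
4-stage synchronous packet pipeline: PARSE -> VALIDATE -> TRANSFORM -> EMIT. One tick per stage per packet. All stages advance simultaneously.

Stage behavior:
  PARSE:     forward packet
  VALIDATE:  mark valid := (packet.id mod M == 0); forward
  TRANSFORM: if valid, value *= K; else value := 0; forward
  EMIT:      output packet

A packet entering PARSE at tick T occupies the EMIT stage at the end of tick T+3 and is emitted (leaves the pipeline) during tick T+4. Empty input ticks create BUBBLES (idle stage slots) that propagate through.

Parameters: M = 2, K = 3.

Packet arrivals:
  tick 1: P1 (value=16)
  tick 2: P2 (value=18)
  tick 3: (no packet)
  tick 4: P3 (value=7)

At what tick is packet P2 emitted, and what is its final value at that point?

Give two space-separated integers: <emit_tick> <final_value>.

Answer: 6 54

Derivation:
Tick 1: [PARSE:P1(v=16,ok=F), VALIDATE:-, TRANSFORM:-, EMIT:-] out:-; in:P1
Tick 2: [PARSE:P2(v=18,ok=F), VALIDATE:P1(v=16,ok=F), TRANSFORM:-, EMIT:-] out:-; in:P2
Tick 3: [PARSE:-, VALIDATE:P2(v=18,ok=T), TRANSFORM:P1(v=0,ok=F), EMIT:-] out:-; in:-
Tick 4: [PARSE:P3(v=7,ok=F), VALIDATE:-, TRANSFORM:P2(v=54,ok=T), EMIT:P1(v=0,ok=F)] out:-; in:P3
Tick 5: [PARSE:-, VALIDATE:P3(v=7,ok=F), TRANSFORM:-, EMIT:P2(v=54,ok=T)] out:P1(v=0); in:-
Tick 6: [PARSE:-, VALIDATE:-, TRANSFORM:P3(v=0,ok=F), EMIT:-] out:P2(v=54); in:-
Tick 7: [PARSE:-, VALIDATE:-, TRANSFORM:-, EMIT:P3(v=0,ok=F)] out:-; in:-
Tick 8: [PARSE:-, VALIDATE:-, TRANSFORM:-, EMIT:-] out:P3(v=0); in:-
P2: arrives tick 2, valid=True (id=2, id%2=0), emit tick 6, final value 54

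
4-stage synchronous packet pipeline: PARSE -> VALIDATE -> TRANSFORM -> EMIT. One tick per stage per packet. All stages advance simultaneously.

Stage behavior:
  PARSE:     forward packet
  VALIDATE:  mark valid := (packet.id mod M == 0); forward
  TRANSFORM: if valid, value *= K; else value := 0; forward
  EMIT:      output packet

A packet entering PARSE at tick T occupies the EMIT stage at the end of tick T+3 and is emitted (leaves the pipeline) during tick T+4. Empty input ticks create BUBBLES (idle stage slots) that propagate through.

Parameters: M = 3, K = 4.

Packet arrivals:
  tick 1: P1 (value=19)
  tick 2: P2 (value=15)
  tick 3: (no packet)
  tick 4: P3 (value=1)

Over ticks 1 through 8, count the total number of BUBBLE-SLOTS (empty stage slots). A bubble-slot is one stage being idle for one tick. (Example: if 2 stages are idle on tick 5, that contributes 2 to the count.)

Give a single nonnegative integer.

Tick 1: [PARSE:P1(v=19,ok=F), VALIDATE:-, TRANSFORM:-, EMIT:-] out:-; bubbles=3
Tick 2: [PARSE:P2(v=15,ok=F), VALIDATE:P1(v=19,ok=F), TRANSFORM:-, EMIT:-] out:-; bubbles=2
Tick 3: [PARSE:-, VALIDATE:P2(v=15,ok=F), TRANSFORM:P1(v=0,ok=F), EMIT:-] out:-; bubbles=2
Tick 4: [PARSE:P3(v=1,ok=F), VALIDATE:-, TRANSFORM:P2(v=0,ok=F), EMIT:P1(v=0,ok=F)] out:-; bubbles=1
Tick 5: [PARSE:-, VALIDATE:P3(v=1,ok=T), TRANSFORM:-, EMIT:P2(v=0,ok=F)] out:P1(v=0); bubbles=2
Tick 6: [PARSE:-, VALIDATE:-, TRANSFORM:P3(v=4,ok=T), EMIT:-] out:P2(v=0); bubbles=3
Tick 7: [PARSE:-, VALIDATE:-, TRANSFORM:-, EMIT:P3(v=4,ok=T)] out:-; bubbles=3
Tick 8: [PARSE:-, VALIDATE:-, TRANSFORM:-, EMIT:-] out:P3(v=4); bubbles=4
Total bubble-slots: 20

Answer: 20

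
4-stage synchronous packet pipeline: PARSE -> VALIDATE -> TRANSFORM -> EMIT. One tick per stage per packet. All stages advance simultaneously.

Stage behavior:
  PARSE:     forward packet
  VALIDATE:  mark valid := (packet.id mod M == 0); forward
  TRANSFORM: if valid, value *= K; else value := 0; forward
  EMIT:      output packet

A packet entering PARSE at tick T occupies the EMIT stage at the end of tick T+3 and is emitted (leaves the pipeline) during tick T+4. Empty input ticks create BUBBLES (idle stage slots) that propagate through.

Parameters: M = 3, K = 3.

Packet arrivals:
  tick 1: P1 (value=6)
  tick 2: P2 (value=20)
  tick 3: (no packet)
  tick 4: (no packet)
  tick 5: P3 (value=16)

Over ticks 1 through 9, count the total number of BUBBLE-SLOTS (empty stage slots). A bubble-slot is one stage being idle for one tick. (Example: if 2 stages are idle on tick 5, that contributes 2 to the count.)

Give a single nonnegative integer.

Tick 1: [PARSE:P1(v=6,ok=F), VALIDATE:-, TRANSFORM:-, EMIT:-] out:-; bubbles=3
Tick 2: [PARSE:P2(v=20,ok=F), VALIDATE:P1(v=6,ok=F), TRANSFORM:-, EMIT:-] out:-; bubbles=2
Tick 3: [PARSE:-, VALIDATE:P2(v=20,ok=F), TRANSFORM:P1(v=0,ok=F), EMIT:-] out:-; bubbles=2
Tick 4: [PARSE:-, VALIDATE:-, TRANSFORM:P2(v=0,ok=F), EMIT:P1(v=0,ok=F)] out:-; bubbles=2
Tick 5: [PARSE:P3(v=16,ok=F), VALIDATE:-, TRANSFORM:-, EMIT:P2(v=0,ok=F)] out:P1(v=0); bubbles=2
Tick 6: [PARSE:-, VALIDATE:P3(v=16,ok=T), TRANSFORM:-, EMIT:-] out:P2(v=0); bubbles=3
Tick 7: [PARSE:-, VALIDATE:-, TRANSFORM:P3(v=48,ok=T), EMIT:-] out:-; bubbles=3
Tick 8: [PARSE:-, VALIDATE:-, TRANSFORM:-, EMIT:P3(v=48,ok=T)] out:-; bubbles=3
Tick 9: [PARSE:-, VALIDATE:-, TRANSFORM:-, EMIT:-] out:P3(v=48); bubbles=4
Total bubble-slots: 24

Answer: 24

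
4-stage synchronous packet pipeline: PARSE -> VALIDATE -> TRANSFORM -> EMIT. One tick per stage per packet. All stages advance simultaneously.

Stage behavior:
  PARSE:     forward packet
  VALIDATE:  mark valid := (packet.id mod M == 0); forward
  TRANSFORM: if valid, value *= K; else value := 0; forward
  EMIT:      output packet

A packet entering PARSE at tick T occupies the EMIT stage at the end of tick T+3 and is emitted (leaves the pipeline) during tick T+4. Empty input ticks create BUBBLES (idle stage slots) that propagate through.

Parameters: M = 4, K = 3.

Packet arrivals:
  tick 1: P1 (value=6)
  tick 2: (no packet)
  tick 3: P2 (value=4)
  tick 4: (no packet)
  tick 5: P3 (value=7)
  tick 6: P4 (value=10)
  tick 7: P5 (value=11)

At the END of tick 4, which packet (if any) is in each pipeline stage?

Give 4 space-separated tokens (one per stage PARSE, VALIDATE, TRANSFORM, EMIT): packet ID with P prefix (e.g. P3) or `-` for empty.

Answer: - P2 - P1

Derivation:
Tick 1: [PARSE:P1(v=6,ok=F), VALIDATE:-, TRANSFORM:-, EMIT:-] out:-; in:P1
Tick 2: [PARSE:-, VALIDATE:P1(v=6,ok=F), TRANSFORM:-, EMIT:-] out:-; in:-
Tick 3: [PARSE:P2(v=4,ok=F), VALIDATE:-, TRANSFORM:P1(v=0,ok=F), EMIT:-] out:-; in:P2
Tick 4: [PARSE:-, VALIDATE:P2(v=4,ok=F), TRANSFORM:-, EMIT:P1(v=0,ok=F)] out:-; in:-
At end of tick 4: ['-', 'P2', '-', 'P1']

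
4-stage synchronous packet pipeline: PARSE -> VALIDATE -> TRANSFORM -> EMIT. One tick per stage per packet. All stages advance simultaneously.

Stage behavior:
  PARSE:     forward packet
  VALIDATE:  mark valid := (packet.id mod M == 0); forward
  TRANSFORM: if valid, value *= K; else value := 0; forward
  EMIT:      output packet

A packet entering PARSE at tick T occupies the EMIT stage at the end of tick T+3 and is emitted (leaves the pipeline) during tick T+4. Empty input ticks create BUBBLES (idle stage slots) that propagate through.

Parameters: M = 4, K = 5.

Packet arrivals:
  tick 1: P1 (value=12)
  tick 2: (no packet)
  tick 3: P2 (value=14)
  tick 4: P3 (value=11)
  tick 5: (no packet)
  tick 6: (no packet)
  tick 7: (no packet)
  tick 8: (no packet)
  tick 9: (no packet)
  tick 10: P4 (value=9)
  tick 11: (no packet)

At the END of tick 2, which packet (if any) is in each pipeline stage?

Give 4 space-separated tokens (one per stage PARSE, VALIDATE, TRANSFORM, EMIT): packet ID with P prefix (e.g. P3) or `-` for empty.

Tick 1: [PARSE:P1(v=12,ok=F), VALIDATE:-, TRANSFORM:-, EMIT:-] out:-; in:P1
Tick 2: [PARSE:-, VALIDATE:P1(v=12,ok=F), TRANSFORM:-, EMIT:-] out:-; in:-
At end of tick 2: ['-', 'P1', '-', '-']

Answer: - P1 - -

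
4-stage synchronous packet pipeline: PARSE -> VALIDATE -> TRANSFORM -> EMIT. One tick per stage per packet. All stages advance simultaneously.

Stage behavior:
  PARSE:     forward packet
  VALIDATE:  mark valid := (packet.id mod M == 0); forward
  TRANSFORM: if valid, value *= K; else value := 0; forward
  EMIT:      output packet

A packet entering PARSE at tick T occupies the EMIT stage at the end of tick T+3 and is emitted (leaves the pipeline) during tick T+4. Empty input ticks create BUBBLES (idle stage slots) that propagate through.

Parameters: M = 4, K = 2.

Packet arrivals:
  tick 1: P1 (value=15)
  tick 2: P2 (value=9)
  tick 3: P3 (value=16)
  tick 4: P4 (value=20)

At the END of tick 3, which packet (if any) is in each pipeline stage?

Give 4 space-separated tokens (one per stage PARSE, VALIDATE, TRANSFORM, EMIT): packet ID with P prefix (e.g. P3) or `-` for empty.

Answer: P3 P2 P1 -

Derivation:
Tick 1: [PARSE:P1(v=15,ok=F), VALIDATE:-, TRANSFORM:-, EMIT:-] out:-; in:P1
Tick 2: [PARSE:P2(v=9,ok=F), VALIDATE:P1(v=15,ok=F), TRANSFORM:-, EMIT:-] out:-; in:P2
Tick 3: [PARSE:P3(v=16,ok=F), VALIDATE:P2(v=9,ok=F), TRANSFORM:P1(v=0,ok=F), EMIT:-] out:-; in:P3
At end of tick 3: ['P3', 'P2', 'P1', '-']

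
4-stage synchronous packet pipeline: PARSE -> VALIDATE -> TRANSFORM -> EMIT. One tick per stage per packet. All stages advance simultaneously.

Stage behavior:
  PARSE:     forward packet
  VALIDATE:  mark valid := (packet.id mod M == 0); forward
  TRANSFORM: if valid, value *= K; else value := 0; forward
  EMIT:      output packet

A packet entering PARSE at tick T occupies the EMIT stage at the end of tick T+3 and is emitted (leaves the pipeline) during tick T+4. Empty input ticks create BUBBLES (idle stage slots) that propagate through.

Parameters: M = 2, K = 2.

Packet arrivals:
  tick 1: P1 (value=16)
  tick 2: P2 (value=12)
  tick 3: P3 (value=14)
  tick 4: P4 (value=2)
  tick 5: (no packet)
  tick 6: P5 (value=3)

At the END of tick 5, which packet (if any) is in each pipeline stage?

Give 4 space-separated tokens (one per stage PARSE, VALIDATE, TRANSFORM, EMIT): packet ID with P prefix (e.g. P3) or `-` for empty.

Tick 1: [PARSE:P1(v=16,ok=F), VALIDATE:-, TRANSFORM:-, EMIT:-] out:-; in:P1
Tick 2: [PARSE:P2(v=12,ok=F), VALIDATE:P1(v=16,ok=F), TRANSFORM:-, EMIT:-] out:-; in:P2
Tick 3: [PARSE:P3(v=14,ok=F), VALIDATE:P2(v=12,ok=T), TRANSFORM:P1(v=0,ok=F), EMIT:-] out:-; in:P3
Tick 4: [PARSE:P4(v=2,ok=F), VALIDATE:P3(v=14,ok=F), TRANSFORM:P2(v=24,ok=T), EMIT:P1(v=0,ok=F)] out:-; in:P4
Tick 5: [PARSE:-, VALIDATE:P4(v=2,ok=T), TRANSFORM:P3(v=0,ok=F), EMIT:P2(v=24,ok=T)] out:P1(v=0); in:-
At end of tick 5: ['-', 'P4', 'P3', 'P2']

Answer: - P4 P3 P2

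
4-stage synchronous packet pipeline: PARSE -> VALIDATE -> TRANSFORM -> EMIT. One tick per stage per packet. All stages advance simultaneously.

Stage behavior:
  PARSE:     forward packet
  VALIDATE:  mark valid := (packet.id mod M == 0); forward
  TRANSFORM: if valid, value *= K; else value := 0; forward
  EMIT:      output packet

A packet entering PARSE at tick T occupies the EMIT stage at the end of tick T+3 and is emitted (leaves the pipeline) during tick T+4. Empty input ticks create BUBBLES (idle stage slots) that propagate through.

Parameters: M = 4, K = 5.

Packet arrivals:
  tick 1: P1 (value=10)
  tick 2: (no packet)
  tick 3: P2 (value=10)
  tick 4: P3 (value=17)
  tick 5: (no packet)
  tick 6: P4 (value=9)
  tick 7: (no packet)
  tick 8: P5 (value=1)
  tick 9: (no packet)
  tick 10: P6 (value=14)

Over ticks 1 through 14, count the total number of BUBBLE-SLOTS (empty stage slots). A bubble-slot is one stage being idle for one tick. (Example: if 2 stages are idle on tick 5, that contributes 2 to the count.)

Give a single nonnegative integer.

Answer: 32

Derivation:
Tick 1: [PARSE:P1(v=10,ok=F), VALIDATE:-, TRANSFORM:-, EMIT:-] out:-; bubbles=3
Tick 2: [PARSE:-, VALIDATE:P1(v=10,ok=F), TRANSFORM:-, EMIT:-] out:-; bubbles=3
Tick 3: [PARSE:P2(v=10,ok=F), VALIDATE:-, TRANSFORM:P1(v=0,ok=F), EMIT:-] out:-; bubbles=2
Tick 4: [PARSE:P3(v=17,ok=F), VALIDATE:P2(v=10,ok=F), TRANSFORM:-, EMIT:P1(v=0,ok=F)] out:-; bubbles=1
Tick 5: [PARSE:-, VALIDATE:P3(v=17,ok=F), TRANSFORM:P2(v=0,ok=F), EMIT:-] out:P1(v=0); bubbles=2
Tick 6: [PARSE:P4(v=9,ok=F), VALIDATE:-, TRANSFORM:P3(v=0,ok=F), EMIT:P2(v=0,ok=F)] out:-; bubbles=1
Tick 7: [PARSE:-, VALIDATE:P4(v=9,ok=T), TRANSFORM:-, EMIT:P3(v=0,ok=F)] out:P2(v=0); bubbles=2
Tick 8: [PARSE:P5(v=1,ok=F), VALIDATE:-, TRANSFORM:P4(v=45,ok=T), EMIT:-] out:P3(v=0); bubbles=2
Tick 9: [PARSE:-, VALIDATE:P5(v=1,ok=F), TRANSFORM:-, EMIT:P4(v=45,ok=T)] out:-; bubbles=2
Tick 10: [PARSE:P6(v=14,ok=F), VALIDATE:-, TRANSFORM:P5(v=0,ok=F), EMIT:-] out:P4(v=45); bubbles=2
Tick 11: [PARSE:-, VALIDATE:P6(v=14,ok=F), TRANSFORM:-, EMIT:P5(v=0,ok=F)] out:-; bubbles=2
Tick 12: [PARSE:-, VALIDATE:-, TRANSFORM:P6(v=0,ok=F), EMIT:-] out:P5(v=0); bubbles=3
Tick 13: [PARSE:-, VALIDATE:-, TRANSFORM:-, EMIT:P6(v=0,ok=F)] out:-; bubbles=3
Tick 14: [PARSE:-, VALIDATE:-, TRANSFORM:-, EMIT:-] out:P6(v=0); bubbles=4
Total bubble-slots: 32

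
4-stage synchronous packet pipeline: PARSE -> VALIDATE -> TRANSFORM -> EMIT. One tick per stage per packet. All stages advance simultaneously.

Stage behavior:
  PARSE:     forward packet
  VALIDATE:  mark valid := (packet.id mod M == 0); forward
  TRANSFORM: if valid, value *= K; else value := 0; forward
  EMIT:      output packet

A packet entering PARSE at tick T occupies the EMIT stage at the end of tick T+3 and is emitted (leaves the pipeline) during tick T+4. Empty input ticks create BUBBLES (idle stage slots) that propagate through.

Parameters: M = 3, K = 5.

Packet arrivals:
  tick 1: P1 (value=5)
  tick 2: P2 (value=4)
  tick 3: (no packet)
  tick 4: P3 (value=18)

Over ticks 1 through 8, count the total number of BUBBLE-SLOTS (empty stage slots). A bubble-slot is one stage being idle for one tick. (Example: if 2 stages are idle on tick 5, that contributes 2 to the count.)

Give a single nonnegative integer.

Tick 1: [PARSE:P1(v=5,ok=F), VALIDATE:-, TRANSFORM:-, EMIT:-] out:-; bubbles=3
Tick 2: [PARSE:P2(v=4,ok=F), VALIDATE:P1(v=5,ok=F), TRANSFORM:-, EMIT:-] out:-; bubbles=2
Tick 3: [PARSE:-, VALIDATE:P2(v=4,ok=F), TRANSFORM:P1(v=0,ok=F), EMIT:-] out:-; bubbles=2
Tick 4: [PARSE:P3(v=18,ok=F), VALIDATE:-, TRANSFORM:P2(v=0,ok=F), EMIT:P1(v=0,ok=F)] out:-; bubbles=1
Tick 5: [PARSE:-, VALIDATE:P3(v=18,ok=T), TRANSFORM:-, EMIT:P2(v=0,ok=F)] out:P1(v=0); bubbles=2
Tick 6: [PARSE:-, VALIDATE:-, TRANSFORM:P3(v=90,ok=T), EMIT:-] out:P2(v=0); bubbles=3
Tick 7: [PARSE:-, VALIDATE:-, TRANSFORM:-, EMIT:P3(v=90,ok=T)] out:-; bubbles=3
Tick 8: [PARSE:-, VALIDATE:-, TRANSFORM:-, EMIT:-] out:P3(v=90); bubbles=4
Total bubble-slots: 20

Answer: 20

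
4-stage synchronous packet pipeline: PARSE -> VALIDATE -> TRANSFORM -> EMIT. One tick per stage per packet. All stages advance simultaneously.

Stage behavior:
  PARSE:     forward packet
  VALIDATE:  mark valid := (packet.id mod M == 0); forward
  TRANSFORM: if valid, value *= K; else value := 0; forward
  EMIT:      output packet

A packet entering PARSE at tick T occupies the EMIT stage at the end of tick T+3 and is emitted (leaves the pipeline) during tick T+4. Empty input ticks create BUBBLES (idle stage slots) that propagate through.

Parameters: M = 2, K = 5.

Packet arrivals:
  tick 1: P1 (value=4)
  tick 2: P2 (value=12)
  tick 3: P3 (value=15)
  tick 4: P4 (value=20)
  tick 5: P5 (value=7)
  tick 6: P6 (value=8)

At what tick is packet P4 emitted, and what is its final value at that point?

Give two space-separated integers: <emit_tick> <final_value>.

Answer: 8 100

Derivation:
Tick 1: [PARSE:P1(v=4,ok=F), VALIDATE:-, TRANSFORM:-, EMIT:-] out:-; in:P1
Tick 2: [PARSE:P2(v=12,ok=F), VALIDATE:P1(v=4,ok=F), TRANSFORM:-, EMIT:-] out:-; in:P2
Tick 3: [PARSE:P3(v=15,ok=F), VALIDATE:P2(v=12,ok=T), TRANSFORM:P1(v=0,ok=F), EMIT:-] out:-; in:P3
Tick 4: [PARSE:P4(v=20,ok=F), VALIDATE:P3(v=15,ok=F), TRANSFORM:P2(v=60,ok=T), EMIT:P1(v=0,ok=F)] out:-; in:P4
Tick 5: [PARSE:P5(v=7,ok=F), VALIDATE:P4(v=20,ok=T), TRANSFORM:P3(v=0,ok=F), EMIT:P2(v=60,ok=T)] out:P1(v=0); in:P5
Tick 6: [PARSE:P6(v=8,ok=F), VALIDATE:P5(v=7,ok=F), TRANSFORM:P4(v=100,ok=T), EMIT:P3(v=0,ok=F)] out:P2(v=60); in:P6
Tick 7: [PARSE:-, VALIDATE:P6(v=8,ok=T), TRANSFORM:P5(v=0,ok=F), EMIT:P4(v=100,ok=T)] out:P3(v=0); in:-
Tick 8: [PARSE:-, VALIDATE:-, TRANSFORM:P6(v=40,ok=T), EMIT:P5(v=0,ok=F)] out:P4(v=100); in:-
Tick 9: [PARSE:-, VALIDATE:-, TRANSFORM:-, EMIT:P6(v=40,ok=T)] out:P5(v=0); in:-
Tick 10: [PARSE:-, VALIDATE:-, TRANSFORM:-, EMIT:-] out:P6(v=40); in:-
P4: arrives tick 4, valid=True (id=4, id%2=0), emit tick 8, final value 100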